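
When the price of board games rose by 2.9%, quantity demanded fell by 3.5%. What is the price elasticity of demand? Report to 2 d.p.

-1.21

ε = %ΔQ / %ΔP = (-3.5)/(2.9) = -1.207.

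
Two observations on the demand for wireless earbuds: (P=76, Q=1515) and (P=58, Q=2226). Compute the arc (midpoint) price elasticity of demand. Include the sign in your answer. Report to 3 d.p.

ΔQ = 2226 − 1515 = 711; ΔP = 58 − 76 = -18.
Midpoints: P̄ = 67.00, Q̄ = 1870.5.
ε = (ΔQ/ΔP)(P̄/Q̄) = (711/-18)(67.00/1870.5).

-1.415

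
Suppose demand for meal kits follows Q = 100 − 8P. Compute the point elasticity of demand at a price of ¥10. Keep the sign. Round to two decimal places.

-4.00

At P = 10, Q = 20.
dQ/dP = −8.
ε = (dQ/dP)(P/Q) = (-8)(10/20).
|ε| > 1, so demand is elastic at this price.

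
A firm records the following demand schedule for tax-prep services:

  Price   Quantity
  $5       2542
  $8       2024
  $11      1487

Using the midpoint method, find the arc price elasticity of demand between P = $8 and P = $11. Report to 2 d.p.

-0.97

At P = 8, Q = 2024; at P = 11, Q = 1487.
ΔQ = -537, ΔP = 3. Midpoints: P̄ = 9.50, Q̄ = 1755.5.
ε = (ΔQ/ΔP)(P̄/Q̄) = (-537/3)(9.50/1755.5).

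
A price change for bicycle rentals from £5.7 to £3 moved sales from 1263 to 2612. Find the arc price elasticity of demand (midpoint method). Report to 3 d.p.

-1.122

ΔQ = 2612 − 1263 = 1349; ΔP = 3 − 5.7 = -2.7.
Midpoints: P̄ = 4.35, Q̄ = 1937.5.
ε = (ΔQ/ΔP)(P̄/Q̄) = (1349/-2.7)(4.35/1937.5).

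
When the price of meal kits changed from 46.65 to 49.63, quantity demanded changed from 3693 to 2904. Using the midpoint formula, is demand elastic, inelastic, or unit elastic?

Arc ε ≈ -3.864.
|ε| = 3.86 > 1.

elastic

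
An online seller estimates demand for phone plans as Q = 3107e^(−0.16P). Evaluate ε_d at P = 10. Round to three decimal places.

-1.600

At P = 10, Q = 627.292.
dQ/dP = −0.16·3107e^(−0.16P) = −0.16Q = -100.367.
ε = (dQ/dP)(P/Q) = (-100.367)(10/627.292).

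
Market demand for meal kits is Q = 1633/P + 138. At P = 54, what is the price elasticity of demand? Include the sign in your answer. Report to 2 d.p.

At P = 54, Q = 168.241.
dQ/dP = −1633/P² = -0.560.
ε = (dQ/dP)(P/Q) = (-0.560)(54/168.241).

-0.18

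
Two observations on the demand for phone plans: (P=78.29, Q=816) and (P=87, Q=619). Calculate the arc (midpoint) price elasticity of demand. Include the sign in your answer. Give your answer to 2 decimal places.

ΔQ = 619 − 816 = -197; ΔP = 87 − 78.29 = 8.71.
Midpoints: P̄ = 82.65, Q̄ = 717.5.
ε = (ΔQ/ΔP)(P̄/Q̄) = (-197/8.71)(82.65/717.5).

-2.61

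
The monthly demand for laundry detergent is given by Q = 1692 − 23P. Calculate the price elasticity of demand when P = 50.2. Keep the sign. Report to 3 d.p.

-2.148

At P = 50.2, Q = 537.400.
dQ/dP = −23.
ε = (dQ/dP)(P/Q) = (-23)(50.2/537.400).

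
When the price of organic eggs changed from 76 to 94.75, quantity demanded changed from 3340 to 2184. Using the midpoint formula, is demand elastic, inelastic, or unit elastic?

Arc ε ≈ -1.906.
|ε| = 1.91 > 1.

elastic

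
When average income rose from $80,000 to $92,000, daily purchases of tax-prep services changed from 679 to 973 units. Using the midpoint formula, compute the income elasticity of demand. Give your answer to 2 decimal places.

ΔQ = 294, ΔI = 12000. Midpoints: Ī = 86,000, Q̄ = 826.0.
ε_I = (ΔQ/ΔI)(Ī/Q̄) = (294/12000)(86000/826.0).

2.55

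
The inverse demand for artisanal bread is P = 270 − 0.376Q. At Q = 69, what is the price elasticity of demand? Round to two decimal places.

At Q = 69, P = 270 − 0.376(69) = 244.06.
dP/dQ = −0.376, so dQ/dP = 1/(−0.376) = -2.660.
ε = (dQ/dP)(P/Q) = (-2.660)(244.06/69).

-9.41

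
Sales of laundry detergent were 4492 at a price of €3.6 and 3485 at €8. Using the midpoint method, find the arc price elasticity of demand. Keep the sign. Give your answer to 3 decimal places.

-0.333

ΔQ = 3485 − 4492 = -1007; ΔP = 8 − 3.6 = 4.4.
Midpoints: P̄ = 5.80, Q̄ = 3988.5.
ε = (ΔQ/ΔP)(P̄/Q̄) = (-1007/4.4)(5.80/3988.5).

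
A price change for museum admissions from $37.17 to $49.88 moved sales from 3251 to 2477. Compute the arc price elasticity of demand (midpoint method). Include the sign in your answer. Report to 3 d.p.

ΔQ = 2477 − 3251 = -774; ΔP = 49.88 − 37.17 = 12.71.
Midpoints: P̄ = 43.53, Q̄ = 2864.0.
ε = (ΔQ/ΔP)(P̄/Q̄) = (-774/12.71)(43.53/2864.0).

-0.925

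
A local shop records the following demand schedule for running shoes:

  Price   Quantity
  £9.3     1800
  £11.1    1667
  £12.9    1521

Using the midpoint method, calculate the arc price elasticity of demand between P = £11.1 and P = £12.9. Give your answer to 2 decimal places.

At P = 11.1, Q = 1667; at P = 12.9, Q = 1521.
ΔQ = -146, ΔP = 1.8. Midpoints: P̄ = 12.00, Q̄ = 1594.0.
ε = (ΔQ/ΔP)(P̄/Q̄) = (-146/1.8)(12.00/1594.0).

-0.61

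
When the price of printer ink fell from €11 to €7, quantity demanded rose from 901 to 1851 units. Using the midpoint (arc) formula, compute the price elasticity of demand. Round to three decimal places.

ΔQ = 1851 − 901 = 950; ΔP = 7 − 11 = -4.
Midpoints: P̄ = 9.00, Q̄ = 1376.0.
ε = (ΔQ/ΔP)(P̄/Q̄) = (950/-4)(9.00/1376.0).

-1.553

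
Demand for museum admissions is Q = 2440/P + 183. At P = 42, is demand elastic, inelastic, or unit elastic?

inelastic

Q = 241.095, dQ/dP = -1.383.
ε = (dQ/dP)(P/Q) ≈ -0.241.
|ε| = 0.24 < 1.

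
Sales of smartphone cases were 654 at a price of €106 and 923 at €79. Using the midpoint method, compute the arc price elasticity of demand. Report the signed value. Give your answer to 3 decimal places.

ΔQ = 923 − 654 = 269; ΔP = 79 − 106 = -27.
Midpoints: P̄ = 92.50, Q̄ = 788.5.
ε = (ΔQ/ΔP)(P̄/Q̄) = (269/-27)(92.50/788.5).

-1.169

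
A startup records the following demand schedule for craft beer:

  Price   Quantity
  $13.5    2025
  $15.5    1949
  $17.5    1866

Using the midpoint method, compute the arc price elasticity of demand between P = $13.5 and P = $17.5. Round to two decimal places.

-0.32

At P = 13.5, Q = 2025; at P = 17.5, Q = 1866.
ΔQ = -159, ΔP = 4.0. Midpoints: P̄ = 15.50, Q̄ = 1945.5.
ε = (ΔQ/ΔP)(P̄/Q̄) = (-159/4.0)(15.50/1945.5).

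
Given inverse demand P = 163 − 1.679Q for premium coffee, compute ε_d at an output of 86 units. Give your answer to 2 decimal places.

At Q = 86, P = 163 − 1.679(86) = 18.61.
dP/dQ = −1.679, so dQ/dP = 1/(−1.679) = -0.596.
ε = (dQ/dP)(P/Q) = (-0.596)(18.61/86).

-0.13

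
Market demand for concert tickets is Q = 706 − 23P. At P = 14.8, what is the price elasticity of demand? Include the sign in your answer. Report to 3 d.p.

-0.931

At P = 14.8, Q = 365.600.
dQ/dP = −23.
ε = (dQ/dP)(P/Q) = (-23)(14.8/365.600).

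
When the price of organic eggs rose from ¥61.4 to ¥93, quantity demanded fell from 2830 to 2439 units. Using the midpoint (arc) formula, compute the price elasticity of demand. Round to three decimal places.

ΔQ = 2439 − 2830 = -391; ΔP = 93 − 61.4 = 31.6.
Midpoints: P̄ = 77.20, Q̄ = 2634.5.
ε = (ΔQ/ΔP)(P̄/Q̄) = (-391/31.6)(77.20/2634.5).

-0.363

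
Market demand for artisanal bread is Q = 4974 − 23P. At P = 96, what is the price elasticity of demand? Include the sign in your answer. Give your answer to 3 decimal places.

At P = 96, Q = 2766.
dQ/dP = −23.
ε = (dQ/dP)(P/Q) = (-23)(96/2766).

-0.798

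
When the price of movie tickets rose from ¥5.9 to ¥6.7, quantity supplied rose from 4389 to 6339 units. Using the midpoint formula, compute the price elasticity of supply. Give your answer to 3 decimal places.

ΔQ = 6339 − 4389 = 1950; ΔP = 6.7 − 5.9 = 0.8.
Midpoints: P̄ = 6.30, Q̄ = 5364.0.
ε_s = (ΔQ/ΔP)(P̄/Q̄) = (1950/0.8)(6.30/5364.0).

2.863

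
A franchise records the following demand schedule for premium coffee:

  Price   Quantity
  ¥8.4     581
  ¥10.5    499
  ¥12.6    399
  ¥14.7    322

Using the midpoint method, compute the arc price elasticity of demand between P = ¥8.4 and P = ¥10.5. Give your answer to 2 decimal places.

At P = 8.4, Q = 581; at P = 10.5, Q = 499.
ΔQ = -82, ΔP = 2.1. Midpoints: P̄ = 9.45, Q̄ = 540.0.
ε = (ΔQ/ΔP)(P̄/Q̄) = (-82/2.1)(9.45/540.0).

-0.68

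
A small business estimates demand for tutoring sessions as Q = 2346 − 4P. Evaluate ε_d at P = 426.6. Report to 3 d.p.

-2.668

At P = 426.6, Q = 639.600.
dQ/dP = −4.
ε = (dQ/dP)(P/Q) = (-4)(426.6/639.600).
|ε| > 1, so demand is elastic at this price.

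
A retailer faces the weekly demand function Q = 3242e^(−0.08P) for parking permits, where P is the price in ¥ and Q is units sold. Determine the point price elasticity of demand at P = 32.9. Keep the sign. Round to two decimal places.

-2.63

At P = 32.9, Q = 233.211.
dQ/dP = −0.08·3242e^(−0.08P) = −0.08Q = -18.657.
ε = (dQ/dP)(P/Q) = (-18.657)(32.9/233.211).
|ε| > 1, so demand is elastic at this price.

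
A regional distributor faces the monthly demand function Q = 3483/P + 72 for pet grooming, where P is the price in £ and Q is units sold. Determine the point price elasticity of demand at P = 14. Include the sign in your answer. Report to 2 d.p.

-0.78

At P = 14, Q = 320.786.
dQ/dP = −3483/P² = -17.770.
ε = (dQ/dP)(P/Q) = (-17.770)(14/320.786).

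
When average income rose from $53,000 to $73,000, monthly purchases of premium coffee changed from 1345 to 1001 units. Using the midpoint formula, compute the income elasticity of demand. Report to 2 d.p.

-0.92

ΔQ = -344, ΔI = 20000. Midpoints: Ī = 63,000, Q̄ = 1173.0.
ε_I = (ΔQ/ΔI)(Ī/Q̄) = (-344/20000)(63000/1173.0).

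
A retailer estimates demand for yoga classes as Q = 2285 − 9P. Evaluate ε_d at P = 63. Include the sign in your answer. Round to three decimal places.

-0.330

At P = 63, Q = 1718.
dQ/dP = −9.
ε = (dQ/dP)(P/Q) = (-9)(63/1718).
|ε| < 1, so demand is inelastic at this price.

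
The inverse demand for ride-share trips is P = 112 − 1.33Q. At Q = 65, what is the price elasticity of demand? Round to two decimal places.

-0.30

At Q = 65, P = 112 − 1.33(65) = 25.55.
dP/dQ = −1.33, so dQ/dP = 1/(−1.33) = -0.752.
ε = (dQ/dP)(P/Q) = (-0.752)(25.55/65).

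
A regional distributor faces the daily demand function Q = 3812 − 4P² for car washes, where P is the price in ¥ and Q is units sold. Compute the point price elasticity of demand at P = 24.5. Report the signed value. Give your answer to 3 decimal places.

-3.403

At P = 24.5, Q = 1411.
dQ/dP = −8P = -196.
ε = (dQ/dP)(P/Q) = (-196)(24.5/1411).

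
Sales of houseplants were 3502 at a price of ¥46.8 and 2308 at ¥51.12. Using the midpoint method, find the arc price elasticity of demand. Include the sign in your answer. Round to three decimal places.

ΔQ = 2308 − 3502 = -1194; ΔP = 51.12 − 46.8 = 4.32.
Midpoints: P̄ = 48.96, Q̄ = 2905.0.
ε = (ΔQ/ΔP)(P̄/Q̄) = (-1194/4.32)(48.96/2905.0).

-4.658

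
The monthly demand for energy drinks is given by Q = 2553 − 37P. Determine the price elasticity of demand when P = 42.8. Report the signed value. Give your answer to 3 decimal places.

At P = 42.8, Q = 969.400.
dQ/dP = −37.
ε = (dQ/dP)(P/Q) = (-37)(42.8/969.400).
|ε| > 1, so demand is elastic at this price.

-1.634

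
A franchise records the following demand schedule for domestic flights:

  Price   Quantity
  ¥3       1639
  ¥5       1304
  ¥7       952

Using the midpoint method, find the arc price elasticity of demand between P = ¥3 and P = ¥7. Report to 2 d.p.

At P = 3, Q = 1639; at P = 7, Q = 952.
ΔQ = -687, ΔP = 4. Midpoints: P̄ = 5.00, Q̄ = 1295.5.
ε = (ΔQ/ΔP)(P̄/Q̄) = (-687/4)(5.00/1295.5).

-0.66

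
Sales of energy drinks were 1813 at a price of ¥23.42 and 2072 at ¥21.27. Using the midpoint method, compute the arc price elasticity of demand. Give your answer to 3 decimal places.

-1.386

ΔQ = 2072 − 1813 = 259; ΔP = 21.27 − 23.42 = -2.15.
Midpoints: P̄ = 22.34, Q̄ = 1942.5.
ε = (ΔQ/ΔP)(P̄/Q̄) = (259/-2.15)(22.34/1942.5).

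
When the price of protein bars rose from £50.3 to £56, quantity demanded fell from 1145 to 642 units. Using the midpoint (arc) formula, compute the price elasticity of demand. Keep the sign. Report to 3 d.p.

ΔQ = 642 − 1145 = -503; ΔP = 56 − 50.3 = 5.7.
Midpoints: P̄ = 53.15, Q̄ = 893.5.
ε = (ΔQ/ΔP)(P̄/Q̄) = (-503/5.7)(53.15/893.5).

-5.249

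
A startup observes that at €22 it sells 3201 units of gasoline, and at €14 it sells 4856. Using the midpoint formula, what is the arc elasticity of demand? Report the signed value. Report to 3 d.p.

ΔQ = 4856 − 3201 = 1655; ΔP = 14 − 22 = -8.
Midpoints: P̄ = 18.00, Q̄ = 4028.5.
ε = (ΔQ/ΔP)(P̄/Q̄) = (1655/-8)(18.00/4028.5).

-0.924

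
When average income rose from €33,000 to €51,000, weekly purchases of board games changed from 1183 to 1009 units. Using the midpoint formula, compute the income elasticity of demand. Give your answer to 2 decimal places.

ΔQ = -174, ΔI = 18000. Midpoints: Ī = 42,000, Q̄ = 1096.0.
ε_I = (ΔQ/ΔI)(Ī/Q̄) = (-174/18000)(42000/1096.0).
ε_I < 0, so the good is inferior.

-0.37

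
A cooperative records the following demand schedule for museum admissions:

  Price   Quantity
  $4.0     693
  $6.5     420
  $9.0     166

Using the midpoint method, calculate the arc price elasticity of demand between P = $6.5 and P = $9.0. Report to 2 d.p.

-2.69

At P = 6.5, Q = 420; at P = 9.0, Q = 166.
ΔQ = -254, ΔP = 2.5. Midpoints: P̄ = 7.75, Q̄ = 293.0.
ε = (ΔQ/ΔP)(P̄/Q̄) = (-254/2.5)(7.75/293.0).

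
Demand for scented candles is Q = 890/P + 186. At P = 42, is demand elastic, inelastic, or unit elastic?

Q = 207.190, dQ/dP = -0.505.
ε = (dQ/dP)(P/Q) ≈ -0.102.
|ε| = 0.10 < 1.

inelastic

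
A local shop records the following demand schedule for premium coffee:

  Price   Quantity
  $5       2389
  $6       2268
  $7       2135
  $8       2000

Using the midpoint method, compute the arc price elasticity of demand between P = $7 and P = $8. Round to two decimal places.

At P = 7, Q = 2135; at P = 8, Q = 2000.
ΔQ = -135, ΔP = 1. Midpoints: P̄ = 7.50, Q̄ = 2067.5.
ε = (ΔQ/ΔP)(P̄/Q̄) = (-135/1)(7.50/2067.5).

-0.49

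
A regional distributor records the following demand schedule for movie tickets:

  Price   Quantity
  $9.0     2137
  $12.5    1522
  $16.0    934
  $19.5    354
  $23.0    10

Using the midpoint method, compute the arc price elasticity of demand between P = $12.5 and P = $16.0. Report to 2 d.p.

At P = 12.5, Q = 1522; at P = 16.0, Q = 934.
ΔQ = -588, ΔP = 3.5. Midpoints: P̄ = 14.25, Q̄ = 1228.0.
ε = (ΔQ/ΔP)(P̄/Q̄) = (-588/3.5)(14.25/1228.0).

-1.95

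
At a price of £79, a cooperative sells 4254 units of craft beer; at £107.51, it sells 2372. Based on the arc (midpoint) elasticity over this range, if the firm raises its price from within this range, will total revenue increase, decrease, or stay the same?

decrease

Arc ε = (-1882/28.51)(93.25/3313.0) ≈ -1.858.
|ε| = 1.86 > 1, so demand is elastic. A price rise therefore reduces total revenue.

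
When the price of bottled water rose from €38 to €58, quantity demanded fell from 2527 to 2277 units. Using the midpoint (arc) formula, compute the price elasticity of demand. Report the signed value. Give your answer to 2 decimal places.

-0.25

ΔQ = 2277 − 2527 = -250; ΔP = 58 − 38 = 20.
Midpoints: P̄ = 48.00, Q̄ = 2402.0.
ε = (ΔQ/ΔP)(P̄/Q̄) = (-250/20)(48.00/2402.0).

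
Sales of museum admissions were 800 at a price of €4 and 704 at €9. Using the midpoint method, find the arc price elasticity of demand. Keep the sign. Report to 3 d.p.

-0.166

ΔQ = 704 − 800 = -96; ΔP = 9 − 4 = 5.
Midpoints: P̄ = 6.50, Q̄ = 752.0.
ε = (ΔQ/ΔP)(P̄/Q̄) = (-96/5)(6.50/752.0).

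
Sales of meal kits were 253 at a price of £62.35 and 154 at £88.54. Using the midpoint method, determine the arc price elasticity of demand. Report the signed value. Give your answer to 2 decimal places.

-1.40

ΔQ = 154 − 253 = -99; ΔP = 88.54 − 62.35 = 26.19.
Midpoints: P̄ = 75.45, Q̄ = 203.5.
ε = (ΔQ/ΔP)(P̄/Q̄) = (-99/26.19)(75.45/203.5).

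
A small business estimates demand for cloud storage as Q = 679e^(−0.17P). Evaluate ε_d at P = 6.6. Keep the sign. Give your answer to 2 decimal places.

-1.12

At P = 6.6, Q = 221.101.
dQ/dP = −0.17·679e^(−0.17P) = −0.17Q = -37.587.
ε = (dQ/dP)(P/Q) = (-37.587)(6.6/221.101).
|ε| > 1, so demand is elastic at this price.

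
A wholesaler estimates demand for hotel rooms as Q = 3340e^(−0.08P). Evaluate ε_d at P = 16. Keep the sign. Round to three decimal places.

At P = 16, Q = 928.645.
dQ/dP = −0.08·3340e^(−0.08P) = −0.08Q = -74.292.
ε = (dQ/dP)(P/Q) = (-74.292)(16/928.645).

-1.280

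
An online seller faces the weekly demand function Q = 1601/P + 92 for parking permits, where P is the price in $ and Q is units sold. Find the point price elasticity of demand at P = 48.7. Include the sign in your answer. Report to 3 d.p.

At P = 48.7, Q = 124.875.
dQ/dP = −1601/P² = -0.675.
ε = (dQ/dP)(P/Q) = (-0.675)(48.7/124.875).
|ε| < 1, so demand is inelastic at this price.

-0.263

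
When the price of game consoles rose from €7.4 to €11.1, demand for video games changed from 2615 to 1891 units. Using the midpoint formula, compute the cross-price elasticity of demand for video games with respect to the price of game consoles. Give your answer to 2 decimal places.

ΔQ_x = 1891 − 2615 = -724; ΔP_y = 11.1 − 7.4 = 3.7.
Midpoints: P̄_y = 9.25, Q̄_x = 2253.0.
ε_xy = (ΔQ_x/ΔP_y)(P̄_y/Q̄_x) = (-724/3.7)(9.25/2253.0).

-0.80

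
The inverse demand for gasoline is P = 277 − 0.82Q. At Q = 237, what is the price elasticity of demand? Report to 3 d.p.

At Q = 237, P = 277 − 0.82(237) = 82.66.
dP/dQ = −0.82, so dQ/dP = 1/(−0.82) = -1.220.
ε = (dQ/dP)(P/Q) = (-1.220)(82.66/237).

-0.425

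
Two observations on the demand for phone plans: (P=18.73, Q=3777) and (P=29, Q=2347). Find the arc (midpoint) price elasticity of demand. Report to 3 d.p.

-1.085

ΔQ = 2347 − 3777 = -1430; ΔP = 29 − 18.73 = 10.27.
Midpoints: P̄ = 23.87, Q̄ = 3062.0.
ε = (ΔQ/ΔP)(P̄/Q̄) = (-1430/10.27)(23.87/3062.0).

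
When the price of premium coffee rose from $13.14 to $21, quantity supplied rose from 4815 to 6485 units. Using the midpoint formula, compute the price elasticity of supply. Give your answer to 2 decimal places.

ΔQ = 6485 − 4815 = 1670; ΔP = 21 − 13.14 = 7.86.
Midpoints: P̄ = 17.07, Q̄ = 5650.0.
ε_s = (ΔQ/ΔP)(P̄/Q̄) = (1670/7.86)(17.07/5650.0).

0.64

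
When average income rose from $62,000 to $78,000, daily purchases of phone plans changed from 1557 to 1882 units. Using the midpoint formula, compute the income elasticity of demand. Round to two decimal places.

0.83

ΔQ = 325, ΔI = 16000. Midpoints: Ī = 70,000, Q̄ = 1719.5.
ε_I = (ΔQ/ΔI)(Ī/Q̄) = (325/16000)(70000/1719.5).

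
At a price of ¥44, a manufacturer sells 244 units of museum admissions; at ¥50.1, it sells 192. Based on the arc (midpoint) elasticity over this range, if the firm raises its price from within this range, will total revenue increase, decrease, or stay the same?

decrease

Arc ε = (-52/6.1)(47.05/218.0) ≈ -1.840.
|ε| = 1.84 > 1, so demand is elastic. A price rise therefore reduces total revenue.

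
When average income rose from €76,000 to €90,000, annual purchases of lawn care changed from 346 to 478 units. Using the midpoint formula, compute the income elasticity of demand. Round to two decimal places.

1.90

ΔQ = 132, ΔI = 14000. Midpoints: Ī = 83,000, Q̄ = 412.0.
ε_I = (ΔQ/ΔI)(Ī/Q̄) = (132/14000)(83000/412.0).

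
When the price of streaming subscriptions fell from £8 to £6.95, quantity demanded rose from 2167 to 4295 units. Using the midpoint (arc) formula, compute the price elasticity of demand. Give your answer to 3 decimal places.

-4.689

ΔQ = 4295 − 2167 = 2128; ΔP = 6.95 − 8 = -1.05.
Midpoints: P̄ = 7.47, Q̄ = 3231.0.
ε = (ΔQ/ΔP)(P̄/Q̄) = (2128/-1.05)(7.47/3231.0).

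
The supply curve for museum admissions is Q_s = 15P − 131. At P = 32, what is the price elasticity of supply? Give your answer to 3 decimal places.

1.375

At P = 32, Q_s = 349.
dQ_s/dP = 15.
ε_s = (dQ_s/dP)(P/Q_s) = (15)(32/349).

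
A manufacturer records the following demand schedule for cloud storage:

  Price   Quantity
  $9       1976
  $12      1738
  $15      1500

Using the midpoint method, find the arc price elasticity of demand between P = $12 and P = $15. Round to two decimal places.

At P = 12, Q = 1738; at P = 15, Q = 1500.
ΔQ = -238, ΔP = 3. Midpoints: P̄ = 13.50, Q̄ = 1619.0.
ε = (ΔQ/ΔP)(P̄/Q̄) = (-238/3)(13.50/1619.0).

-0.66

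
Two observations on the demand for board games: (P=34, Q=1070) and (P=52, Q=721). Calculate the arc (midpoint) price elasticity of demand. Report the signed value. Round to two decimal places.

ΔQ = 721 − 1070 = -349; ΔP = 52 − 34 = 18.
Midpoints: P̄ = 43.00, Q̄ = 895.5.
ε = (ΔQ/ΔP)(P̄/Q̄) = (-349/18)(43.00/895.5).

-0.93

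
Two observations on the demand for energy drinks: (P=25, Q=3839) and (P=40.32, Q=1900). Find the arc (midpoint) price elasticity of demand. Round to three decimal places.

-1.441

ΔQ = 1900 − 3839 = -1939; ΔP = 40.32 − 25 = 15.32.
Midpoints: P̄ = 32.66, Q̄ = 2869.5.
ε = (ΔQ/ΔP)(P̄/Q̄) = (-1939/15.32)(32.66/2869.5).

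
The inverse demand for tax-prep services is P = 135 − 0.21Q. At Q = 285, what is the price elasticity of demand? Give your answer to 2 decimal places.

At Q = 285, P = 135 − 0.21(285) = 75.15.
dP/dQ = −0.21, so dQ/dP = 1/(−0.21) = -4.762.
ε = (dQ/dP)(P/Q) = (-4.762)(75.15/285).

-1.26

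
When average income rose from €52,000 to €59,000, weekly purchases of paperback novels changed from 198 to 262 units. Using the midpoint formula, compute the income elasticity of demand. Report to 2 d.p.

ΔQ = 64, ΔI = 7000. Midpoints: Ī = 55,500, Q̄ = 230.0.
ε_I = (ΔQ/ΔI)(Ī/Q̄) = (64/7000)(55500/230.0).

2.21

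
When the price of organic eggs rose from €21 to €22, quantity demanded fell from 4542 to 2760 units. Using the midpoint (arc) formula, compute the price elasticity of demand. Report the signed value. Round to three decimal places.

ΔQ = 2760 − 4542 = -1782; ΔP = 22 − 21 = 1.
Midpoints: P̄ = 21.50, Q̄ = 3651.0.
ε = (ΔQ/ΔP)(P̄/Q̄) = (-1782/1)(21.50/3651.0).

-10.494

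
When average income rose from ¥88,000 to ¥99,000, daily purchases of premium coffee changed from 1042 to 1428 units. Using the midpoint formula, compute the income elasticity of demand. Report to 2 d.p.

2.66

ΔQ = 386, ΔI = 11000. Midpoints: Ī = 93,500, Q̄ = 1235.0.
ε_I = (ΔQ/ΔI)(Ī/Q̄) = (386/11000)(93500/1235.0).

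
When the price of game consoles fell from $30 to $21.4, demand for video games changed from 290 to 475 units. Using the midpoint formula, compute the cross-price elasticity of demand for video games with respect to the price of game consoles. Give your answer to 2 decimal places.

ΔQ_x = 475 − 290 = 185; ΔP_y = 21.4 − 30 = -8.6.
Midpoints: P̄_y = 25.70, Q̄_x = 382.5.
ε_xy = (ΔQ_x/ΔP_y)(P̄_y/Q̄_x) = (185/-8.6)(25.70/382.5).

-1.45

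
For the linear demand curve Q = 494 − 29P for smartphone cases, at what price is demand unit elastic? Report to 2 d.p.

8.52

For linear demand Q = a − bP, ε = −bP/(a − bP). |ε| = 1 when bP = a − bP, i.e. P = a/(2b).
P = 494/(2·29) = 494/58 = 8.5172.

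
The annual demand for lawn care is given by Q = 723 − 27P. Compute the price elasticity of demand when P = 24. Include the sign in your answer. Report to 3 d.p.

-8.640

At P = 24, Q = 75.
dQ/dP = −27.
ε = (dQ/dP)(P/Q) = (-27)(24/75).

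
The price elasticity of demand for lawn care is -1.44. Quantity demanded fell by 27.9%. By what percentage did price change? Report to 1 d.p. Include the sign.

19.4%

%ΔP ≈ %ΔQ / ε = (-27.9%)/(-1.44) = 19.38%.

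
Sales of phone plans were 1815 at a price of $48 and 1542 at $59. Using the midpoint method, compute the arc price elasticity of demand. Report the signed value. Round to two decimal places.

ΔQ = 1542 − 1815 = -273; ΔP = 59 − 48 = 11.
Midpoints: P̄ = 53.50, Q̄ = 1678.5.
ε = (ΔQ/ΔP)(P̄/Q̄) = (-273/11)(53.50/1678.5).

-0.79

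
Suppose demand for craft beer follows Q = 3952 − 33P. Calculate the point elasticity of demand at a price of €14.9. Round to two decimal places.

At P = 14.9, Q = 3460.300.
dQ/dP = −33.
ε = (dQ/dP)(P/Q) = (-33)(14.9/3460.300).

-0.14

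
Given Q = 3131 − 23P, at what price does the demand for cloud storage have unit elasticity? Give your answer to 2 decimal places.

68.07

For linear demand Q = a − bP, ε = −bP/(a − bP). |ε| = 1 when bP = a − bP, i.e. P = a/(2b).
P = 3131/(2·23) = 3131/46 = 68.0652.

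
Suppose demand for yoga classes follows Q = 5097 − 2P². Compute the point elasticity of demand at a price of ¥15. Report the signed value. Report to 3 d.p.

-0.194

At P = 15, Q = 4647.
dQ/dP = −4P = -60.
ε = (dQ/dP)(P/Q) = (-60)(15/4647).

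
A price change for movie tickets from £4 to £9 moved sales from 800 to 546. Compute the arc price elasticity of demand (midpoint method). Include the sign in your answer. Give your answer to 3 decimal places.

ΔQ = 546 − 800 = -254; ΔP = 9 − 4 = 5.
Midpoints: P̄ = 6.50, Q̄ = 673.0.
ε = (ΔQ/ΔP)(P̄/Q̄) = (-254/5)(6.50/673.0).

-0.491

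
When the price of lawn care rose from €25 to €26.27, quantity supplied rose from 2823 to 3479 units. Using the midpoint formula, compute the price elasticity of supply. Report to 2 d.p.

4.20

ΔQ = 3479 − 2823 = 656; ΔP = 26.27 − 25 = 1.27.
Midpoints: P̄ = 25.63, Q̄ = 3151.0.
ε_s = (ΔQ/ΔP)(P̄/Q̄) = (656/1.27)(25.63/3151.0).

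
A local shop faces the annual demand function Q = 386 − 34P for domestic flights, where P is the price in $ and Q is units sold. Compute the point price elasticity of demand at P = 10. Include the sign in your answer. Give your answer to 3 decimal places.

At P = 10, Q = 46.
dQ/dP = −34.
ε = (dQ/dP)(P/Q) = (-34)(10/46).

-7.391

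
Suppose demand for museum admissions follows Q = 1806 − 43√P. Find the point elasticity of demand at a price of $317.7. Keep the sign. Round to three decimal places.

-0.369

At P = 317.7, Q = 1039.562.
dQ/dP = −43/(2√P) = -1.206.
ε = (dQ/dP)(P/Q) = (-1.206)(317.7/1039.562).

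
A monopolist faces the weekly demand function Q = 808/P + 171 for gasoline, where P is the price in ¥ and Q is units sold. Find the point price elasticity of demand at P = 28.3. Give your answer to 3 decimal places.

-0.143

At P = 28.3, Q = 199.551.
dQ/dP = −808/P² = -1.009.
ε = (dQ/dP)(P/Q) = (-1.009)(28.3/199.551).
|ε| < 1, so demand is inelastic at this price.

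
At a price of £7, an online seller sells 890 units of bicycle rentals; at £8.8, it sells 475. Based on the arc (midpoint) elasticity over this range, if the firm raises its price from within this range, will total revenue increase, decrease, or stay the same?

decrease

Arc ε = (-415/1.8)(7.90/682.5) ≈ -2.669.
|ε| = 2.67 > 1, so demand is elastic. A price rise therefore reduces total revenue.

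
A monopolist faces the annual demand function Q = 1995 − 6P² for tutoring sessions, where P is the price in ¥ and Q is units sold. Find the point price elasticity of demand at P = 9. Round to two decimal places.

-0.64

At P = 9, Q = 1509.
dQ/dP = −12P = -108.
ε = (dQ/dP)(P/Q) = (-108)(9/1509).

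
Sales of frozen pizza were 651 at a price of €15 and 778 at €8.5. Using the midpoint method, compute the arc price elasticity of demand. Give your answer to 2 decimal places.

-0.32

ΔQ = 778 − 651 = 127; ΔP = 8.5 − 15 = -6.5.
Midpoints: P̄ = 11.75, Q̄ = 714.5.
ε = (ΔQ/ΔP)(P̄/Q̄) = (127/-6.5)(11.75/714.5).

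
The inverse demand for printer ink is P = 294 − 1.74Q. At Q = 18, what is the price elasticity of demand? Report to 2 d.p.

At Q = 18, P = 294 − 1.74(18) = 262.68.
dP/dQ = −1.74, so dQ/dP = 1/(−1.74) = -0.575.
ε = (dQ/dP)(P/Q) = (-0.575)(262.68/18).

-8.39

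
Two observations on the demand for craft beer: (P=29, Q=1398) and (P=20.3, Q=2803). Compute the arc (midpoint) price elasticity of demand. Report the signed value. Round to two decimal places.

-1.90

ΔQ = 2803 − 1398 = 1405; ΔP = 20.3 − 29 = -8.7.
Midpoints: P̄ = 24.65, Q̄ = 2100.5.
ε = (ΔQ/ΔP)(P̄/Q̄) = (1405/-8.7)(24.65/2100.5).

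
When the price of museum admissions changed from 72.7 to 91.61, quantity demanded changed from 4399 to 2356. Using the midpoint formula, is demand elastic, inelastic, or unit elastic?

elastic

Arc ε ≈ -2.628.
|ε| = 2.63 > 1.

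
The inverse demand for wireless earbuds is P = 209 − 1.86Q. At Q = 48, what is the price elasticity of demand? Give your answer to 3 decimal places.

At Q = 48, P = 209 − 1.86(48) = 119.72.
dP/dQ = −1.86, so dQ/dP = 1/(−1.86) = -0.538.
ε = (dQ/dP)(P/Q) = (-0.538)(119.72/48).

-1.341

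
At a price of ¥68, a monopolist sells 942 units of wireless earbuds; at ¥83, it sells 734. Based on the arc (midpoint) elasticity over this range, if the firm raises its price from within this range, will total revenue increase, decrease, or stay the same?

Arc ε = (-208/15)(75.50/838.0) ≈ -1.249.
|ε| = 1.25 > 1, so demand is elastic. A price rise therefore reduces total revenue.

decrease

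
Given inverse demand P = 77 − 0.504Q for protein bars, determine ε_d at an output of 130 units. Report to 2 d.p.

At Q = 130, P = 77 − 0.504(130) = 11.48.
dP/dQ = −0.504, so dQ/dP = 1/(−0.504) = -1.984.
ε = (dQ/dP)(P/Q) = (-1.984)(11.48/130).

-0.18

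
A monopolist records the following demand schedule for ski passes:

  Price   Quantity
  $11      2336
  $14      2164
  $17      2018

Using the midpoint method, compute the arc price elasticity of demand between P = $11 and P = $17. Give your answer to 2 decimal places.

At P = 11, Q = 2336; at P = 17, Q = 2018.
ΔQ = -318, ΔP = 6. Midpoints: P̄ = 14.00, Q̄ = 2177.0.
ε = (ΔQ/ΔP)(P̄/Q̄) = (-318/6)(14.00/2177.0).

-0.34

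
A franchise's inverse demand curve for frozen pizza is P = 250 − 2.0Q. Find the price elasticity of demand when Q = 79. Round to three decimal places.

-0.582

At Q = 79, P = 250 − 2.0(79) = 92.00.
dP/dQ = −2.0, so dQ/dP = 1/(−2.0) = -0.500.
ε = (dQ/dP)(P/Q) = (-0.500)(92.00/79).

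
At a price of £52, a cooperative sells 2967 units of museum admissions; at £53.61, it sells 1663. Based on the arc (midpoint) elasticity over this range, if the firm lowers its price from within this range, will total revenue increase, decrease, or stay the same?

increase

Arc ε = (-1304/1.61)(52.80/2315.0) ≈ -18.475.
|ε| = 18.47 > 1, so demand is elastic. A price cut therefore raises total revenue.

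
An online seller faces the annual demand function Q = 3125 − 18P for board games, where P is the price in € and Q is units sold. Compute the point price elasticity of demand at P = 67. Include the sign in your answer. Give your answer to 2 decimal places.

-0.63

At P = 67, Q = 1919.
dQ/dP = −18.
ε = (dQ/dP)(P/Q) = (-18)(67/1919).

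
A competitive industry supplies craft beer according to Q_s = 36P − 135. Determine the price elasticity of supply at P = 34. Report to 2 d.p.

1.12

At P = 34, Q_s = 1089.
dQ_s/dP = 36.
ε_s = (dQ_s/dP)(P/Q_s) = (36)(34/1089).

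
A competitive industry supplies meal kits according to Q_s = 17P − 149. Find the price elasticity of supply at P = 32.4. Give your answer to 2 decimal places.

1.37

At P = 32.4, Q_s = 401.80.
dQ_s/dP = 17.
ε_s = (dQ_s/dP)(P/Q_s) = (17)(32.4/401.80).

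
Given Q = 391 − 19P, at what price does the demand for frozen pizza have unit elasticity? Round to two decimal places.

10.29

For linear demand Q = a − bP, ε = −bP/(a − bP). |ε| = 1 when bP = a − bP, i.e. P = a/(2b).
P = 391/(2·19) = 391/38 = 10.2895.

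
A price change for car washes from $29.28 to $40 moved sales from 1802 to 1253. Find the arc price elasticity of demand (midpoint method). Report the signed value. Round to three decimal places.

ΔQ = 1253 − 1802 = -549; ΔP = 40 − 29.28 = 10.72.
Midpoints: P̄ = 34.64, Q̄ = 1527.5.
ε = (ΔQ/ΔP)(P̄/Q̄) = (-549/10.72)(34.64/1527.5).

-1.161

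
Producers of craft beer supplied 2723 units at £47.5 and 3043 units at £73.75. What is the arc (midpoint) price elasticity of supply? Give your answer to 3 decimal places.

0.256

ΔQ = 3043 − 2723 = 320; ΔP = 73.75 − 47.5 = 26.25.
Midpoints: P̄ = 60.62, Q̄ = 2883.0.
ε_s = (ΔQ/ΔP)(P̄/Q̄) = (320/26.25)(60.62/2883.0).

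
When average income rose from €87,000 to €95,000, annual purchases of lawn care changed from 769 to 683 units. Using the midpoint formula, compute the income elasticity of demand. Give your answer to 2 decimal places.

ΔQ = -86, ΔI = 8000. Midpoints: Ī = 91,000, Q̄ = 726.0.
ε_I = (ΔQ/ΔI)(Ī/Q̄) = (-86/8000)(91000/726.0).

-1.35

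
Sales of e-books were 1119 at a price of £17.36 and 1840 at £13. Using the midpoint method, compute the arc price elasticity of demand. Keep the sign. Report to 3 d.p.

-1.697

ΔQ = 1840 − 1119 = 721; ΔP = 13 − 17.36 = -4.36.
Midpoints: P̄ = 15.18, Q̄ = 1479.5.
ε = (ΔQ/ΔP)(P̄/Q̄) = (721/-4.36)(15.18/1479.5).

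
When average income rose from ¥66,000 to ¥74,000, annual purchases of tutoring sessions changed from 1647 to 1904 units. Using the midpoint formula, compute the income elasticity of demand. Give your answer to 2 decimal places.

1.27

ΔQ = 257, ΔI = 8000. Midpoints: Ī = 70,000, Q̄ = 1775.5.
ε_I = (ΔQ/ΔI)(Ī/Q̄) = (257/8000)(70000/1775.5).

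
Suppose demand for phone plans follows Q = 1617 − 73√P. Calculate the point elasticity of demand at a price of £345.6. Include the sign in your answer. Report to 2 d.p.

-2.61

At P = 345.6, Q = 259.907.
dQ/dP = −73/(2√P) = -1.963.
ε = (dQ/dP)(P/Q) = (-1.963)(345.6/259.907).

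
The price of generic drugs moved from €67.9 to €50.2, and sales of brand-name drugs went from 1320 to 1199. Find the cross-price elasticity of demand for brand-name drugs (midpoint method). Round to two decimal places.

ΔQ_x = 1199 − 1320 = -121; ΔP_y = 50.2 − 67.9 = -17.7.
Midpoints: P̄_y = 59.05, Q̄_x = 1259.5.
ε_xy = (ΔQ_x/ΔP_y)(P̄_y/Q̄_x) = (-121/-17.7)(59.05/1259.5).

0.32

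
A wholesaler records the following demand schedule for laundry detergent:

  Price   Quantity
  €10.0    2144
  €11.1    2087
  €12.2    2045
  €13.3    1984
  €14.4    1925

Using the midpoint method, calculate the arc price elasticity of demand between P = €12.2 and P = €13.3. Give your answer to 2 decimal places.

-0.35

At P = 12.2, Q = 2045; at P = 13.3, Q = 1984.
ΔQ = -61, ΔP = 1.1. Midpoints: P̄ = 12.75, Q̄ = 2014.5.
ε = (ΔQ/ΔP)(P̄/Q̄) = (-61/1.1)(12.75/2014.5).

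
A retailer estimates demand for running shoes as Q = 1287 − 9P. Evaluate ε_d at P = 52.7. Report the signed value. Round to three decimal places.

-0.584

At P = 52.7, Q = 812.700.
dQ/dP = −9.
ε = (dQ/dP)(P/Q) = (-9)(52.7/812.700).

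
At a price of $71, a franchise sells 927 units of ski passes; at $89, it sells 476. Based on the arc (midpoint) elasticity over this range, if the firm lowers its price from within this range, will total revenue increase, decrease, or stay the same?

Arc ε = (-451/18)(80.00/701.5) ≈ -2.857.
|ε| = 2.86 > 1, so demand is elastic. A price cut therefore raises total revenue.

increase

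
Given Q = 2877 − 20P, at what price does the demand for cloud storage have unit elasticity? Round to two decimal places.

For linear demand Q = a − bP, ε = −bP/(a − bP). |ε| = 1 when bP = a − bP, i.e. P = a/(2b).
P = 2877/(2·20) = 2877/40 = 71.9250.

71.93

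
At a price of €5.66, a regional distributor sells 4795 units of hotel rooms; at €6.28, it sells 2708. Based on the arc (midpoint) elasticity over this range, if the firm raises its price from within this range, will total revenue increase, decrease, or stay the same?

decrease

Arc ε = (-2087/0.62)(5.97/3751.5) ≈ -5.357.
|ε| = 5.36 > 1, so demand is elastic. A price rise therefore reduces total revenue.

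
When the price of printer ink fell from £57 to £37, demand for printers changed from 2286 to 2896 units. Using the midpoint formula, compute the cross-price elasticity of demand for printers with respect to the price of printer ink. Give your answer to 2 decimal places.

ΔQ_x = 2896 − 2286 = 610; ΔP_y = 37 − 57 = -20.
Midpoints: P̄_y = 47.00, Q̄_x = 2591.0.
ε_xy = (ΔQ_x/ΔP_y)(P̄_y/Q̄_x) = (610/-20)(47.00/2591.0).
ε_xy < 0, so the goods are complements.

-0.55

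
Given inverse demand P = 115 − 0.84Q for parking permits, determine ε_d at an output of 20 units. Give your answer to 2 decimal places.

-5.85

At Q = 20, P = 115 − 0.84(20) = 98.20.
dP/dQ = −0.84, so dQ/dP = 1/(−0.84) = -1.190.
ε = (dQ/dP)(P/Q) = (-1.190)(98.20/20).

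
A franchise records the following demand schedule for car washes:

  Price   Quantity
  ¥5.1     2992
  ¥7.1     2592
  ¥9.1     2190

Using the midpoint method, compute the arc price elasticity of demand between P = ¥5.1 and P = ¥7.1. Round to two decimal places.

-0.44

At P = 5.1, Q = 2992; at P = 7.1, Q = 2592.
ΔQ = -400, ΔP = 2.0. Midpoints: P̄ = 6.10, Q̄ = 2792.0.
ε = (ΔQ/ΔP)(P̄/Q̄) = (-400/2.0)(6.10/2792.0).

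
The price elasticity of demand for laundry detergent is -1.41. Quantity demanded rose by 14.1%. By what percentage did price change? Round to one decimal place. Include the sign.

-10.0%

%ΔP ≈ %ΔQ / ε = (14.1%)/(-1.41) = -10.00%.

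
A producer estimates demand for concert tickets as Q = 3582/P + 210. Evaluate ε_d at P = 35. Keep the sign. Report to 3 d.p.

At P = 35, Q = 312.343.
dQ/dP = −3582/P² = -2.924.
ε = (dQ/dP)(P/Q) = (-2.924)(35/312.343).

-0.328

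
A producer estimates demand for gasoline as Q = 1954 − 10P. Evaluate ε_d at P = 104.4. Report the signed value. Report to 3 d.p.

-1.147

At P = 104.4, Q = 910.
dQ/dP = −10.
ε = (dQ/dP)(P/Q) = (-10)(104.4/910).
|ε| > 1, so demand is elastic at this price.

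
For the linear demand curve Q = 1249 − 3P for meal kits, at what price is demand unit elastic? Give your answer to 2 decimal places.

208.17

For linear demand Q = a − bP, ε = −bP/(a − bP). |ε| = 1 when bP = a − bP, i.e. P = a/(2b).
P = 1249/(2·3) = 1249/6 = 208.1667.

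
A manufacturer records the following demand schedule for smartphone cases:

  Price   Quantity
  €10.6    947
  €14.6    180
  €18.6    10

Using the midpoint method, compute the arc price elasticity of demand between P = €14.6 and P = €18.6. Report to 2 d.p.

At P = 14.6, Q = 180; at P = 18.6, Q = 10.
ΔQ = -170, ΔP = 4.0. Midpoints: P̄ = 16.60, Q̄ = 95.0.
ε = (ΔQ/ΔP)(P̄/Q̄) = (-170/4.0)(16.60/95.0).

-7.43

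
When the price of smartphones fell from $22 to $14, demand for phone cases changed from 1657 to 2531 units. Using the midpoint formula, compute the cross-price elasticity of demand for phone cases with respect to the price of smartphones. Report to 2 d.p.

ΔQ_x = 2531 − 1657 = 874; ΔP_y = 14 − 22 = -8.
Midpoints: P̄_y = 18.00, Q̄_x = 2094.0.
ε_xy = (ΔQ_x/ΔP_y)(P̄_y/Q̄_x) = (874/-8)(18.00/2094.0).

-0.94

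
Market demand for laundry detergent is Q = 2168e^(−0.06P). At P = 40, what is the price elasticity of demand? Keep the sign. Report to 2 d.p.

At P = 40, Q = 196.677.
dQ/dP = −0.06·2168e^(−0.06P) = −0.06Q = -11.801.
ε = (dQ/dP)(P/Q) = (-11.801)(40/196.677).

-2.40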